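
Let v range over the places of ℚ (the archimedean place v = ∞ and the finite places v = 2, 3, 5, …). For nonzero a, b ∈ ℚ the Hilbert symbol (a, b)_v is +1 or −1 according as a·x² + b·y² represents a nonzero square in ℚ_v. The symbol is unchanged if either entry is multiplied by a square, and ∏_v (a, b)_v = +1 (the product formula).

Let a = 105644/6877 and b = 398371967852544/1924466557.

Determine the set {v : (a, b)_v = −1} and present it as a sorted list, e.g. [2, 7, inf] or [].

[2, 7, 11, 13]

Mod squares: a ≡ 143, b ≡ 182. Check v ∈ {∞, 2, 3, 7, 11, 13, 23}.
v=7: a=7^4·(≡3), b=7^7·(≡6) mod 7; (3|7)=-1, (6|7)=-1; (−1)^{4·7·3}·(-1)^7·(-1)^4 = -1.
v=∞: 143 > 0 and 182 > 0  ⇒  (a,b)_∞ = +1.
v=13: a=13^-1·(≡5), b=13^-1·(≡10) mod 13; (5|13)=-1, (10|13)=+1; (−1)^{-1·-1·6}·(-1)^-1·(+1)^-1 = -1.
v=11: a=11^1·(≡6), b=11^0·(≡2) mod 11; (6|11)=-1, (2|11)=-1; (−1)^{1·0·5}·(-1)^0·(-1)^1 = -1.
v=3: a=3^0·(≡2), b=3^10·(≡2) mod 3; (2|3)=-1, (2|3)=-1; (−1)^{0·10·1}·(-1)^10·(-1)^0 = +1.
v=2: v_2(a)=2, v_2(b)=13; units ≡ 7, 3 (mod 8); ε·ε+αω+βω = 1·1+2·1+13·0 ≡ 1  ⇒  (a,b)_2 = -1.
v=23: a=23^-2·(≡11), b=23^-6·(≡7) mod 23; (11|23)=-1, (7|23)=-1; (−1)^{-2·-6·11}·(-1)^-6·(-1)^-2 = +1.
(143, 182 / ℚ) ramifies at {2, 7, 11, 13}: a division algebra.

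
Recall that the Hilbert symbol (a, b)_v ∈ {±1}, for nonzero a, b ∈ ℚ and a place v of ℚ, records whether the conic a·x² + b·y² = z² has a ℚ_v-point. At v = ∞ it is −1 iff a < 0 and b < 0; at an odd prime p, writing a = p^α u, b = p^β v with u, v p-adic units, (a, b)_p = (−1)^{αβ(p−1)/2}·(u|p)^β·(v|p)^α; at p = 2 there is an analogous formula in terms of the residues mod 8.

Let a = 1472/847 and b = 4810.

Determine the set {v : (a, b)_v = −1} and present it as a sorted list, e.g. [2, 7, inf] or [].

[13, 37]

(a, b) ≡ (161, 4810) mod (ℚ^×)²; places V = {2, 5, 7, 11, 13, 23, 37, ∞}.
(a,b)_37: α=0, u≡2; β=1, v≡19 (mod 37); (2|37)=-1, (19|37)=-1; sign (−1)^0·-1^1·-1^0 = -1.
(a,b)_2: α=6, β=1; u≡1, v≡5 (mod 8); ε(u)ε(v)=0·0, αω(v)=6·1, βω(u)=1·0; sum ≡ 0  ⇒  +1.
(a,b)_13: α=0, u≡8; β=1, v≡6 (mod 13); (8|13)=-1, (6|13)=-1; sign (−1)^0·-1^1·-1^0 = -1.
(a,b)_23: α=1, u≡7; β=0, v≡3 (mod 23); (7|23)=-1, (3|23)=+1; sign (−1)^0·-1^0·+1^1 = +1.
(a,b)_11: α=-2, u≡6; β=0, v≡3 (mod 11); (6|11)=-1, (3|11)=+1; sign (−1)^0·-1^0·+1^-2 = +1.
(a,b)_7: α=-1, u≡1; β=0, v≡1 (mod 7); (1|7)=+1, (1|7)=+1; sign (−1)^0·+1^0·+1^-1 = +1.
(a,b)_∞: sgn(161)=+, sgn(4810)=+, so +1.
(a,b)_5: α=0, u≡1; β=1, v≡2 (mod 5); (1|5)=+1, (2|5)=-1; sign (−1)^0·+1^1·-1^0 = +1.
Ram(161, 4810) = {13, 37}; no ℚ_13-point on the conic.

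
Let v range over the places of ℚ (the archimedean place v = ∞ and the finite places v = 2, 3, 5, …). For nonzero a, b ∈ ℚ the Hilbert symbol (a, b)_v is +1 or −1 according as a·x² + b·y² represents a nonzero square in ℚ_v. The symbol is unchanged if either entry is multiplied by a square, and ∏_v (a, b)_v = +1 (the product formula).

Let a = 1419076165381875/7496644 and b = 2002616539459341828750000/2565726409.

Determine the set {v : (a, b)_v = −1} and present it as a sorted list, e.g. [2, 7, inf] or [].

[2, 3, 13, 17]

(a, b) ≡ (51051, 3315) mod (ℚ^×)²; places V = {2, 3, 5, 7, 11, 13, 17, 19, 37, ∞}.
(a,b)_13: α=3, u≡3; β=5, v≡7 (mod 13); (3|13)=+1, (7|13)=-1; sign (−1)^0·+1^5·-1^3 = -1.
(a,b)_19: α=2, u≡5; β=2, v≡5 (mod 19); (5|19)=+1, (5|19)=+1; sign (−1)^0·+1^2·+1^2 = +1.
(a,b)_2: α=-2, β=4; u≡3, v≡3 (mod 8); ε(u)ε(v)=1·1, αω(v)=-2·1, βω(u)=4·1; sum ≡ 1  ⇒  -1.
(a,b)_17: α=1, u≡5; β=1, v≡8 (mod 17); (5|17)=-1, (8|17)=+1; sign (−1)^0·-1^1·+1^1 = -1.
(a,b)_5: α=4, u≡4; β=7, v≡2 (mod 5); (4|5)=+1, (2|5)=-1; sign (−1)^0·+1^7·-1^4 = +1.
(a,b)_37: α=-4, u≡26; β=-6, v≡22 (mod 37); (26|37)=+1, (22|37)=-1; sign (−1)^0·+1^-6·-1^-4 = +1.
(a,b)_3: α=7, u≡1; β=15, v≡1 (mod 3); (1|3)=+1, (1|3)=+1; sign (−1)^1·+1^15·+1^7 = -1.
(a,b)_11: α=1, u≡7; β=0, v≡5 (mod 11); (7|11)=-1, (5|11)=+1; sign (−1)^0·-1^0·+1^1 = +1.
(a,b)_7: α=1, u≡6; β=2, v≡1 (mod 7); (6|7)=-1, (1|7)=+1; sign (−1)^0·-1^2·+1^1 = +1.
(a,b)_∞: sgn(51051)=+, sgn(3315)=+, so +1.
Ram(51051, 3315) = {2, 3, 13, 17}; no ℚ_2-point on the conic.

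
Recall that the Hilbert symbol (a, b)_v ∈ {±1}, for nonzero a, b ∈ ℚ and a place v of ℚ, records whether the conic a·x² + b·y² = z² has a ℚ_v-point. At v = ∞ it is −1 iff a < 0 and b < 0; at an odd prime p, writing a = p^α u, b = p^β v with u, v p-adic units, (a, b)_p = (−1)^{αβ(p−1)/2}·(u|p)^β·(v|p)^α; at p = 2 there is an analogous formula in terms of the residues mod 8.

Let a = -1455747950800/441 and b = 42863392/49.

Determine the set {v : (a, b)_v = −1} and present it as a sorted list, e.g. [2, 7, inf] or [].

(a, b) ≡ (-493, 2678962) mod (ℚ^×)²; places V = {2, 3, 5, 7, 11, 13, 17, 19, 29, ∞}.
(a,b)_3: α=-2, u≡2; β=0, v≡1 (mod 3); (2|3)=-1, (1|3)=+1; sign (−1)^0·-1^0·+1^-2 = +1.
(a,b)_17: α=1, u≡3; β=1, v≡15 (mod 17); (3|17)=-1, (15|17)=+1; sign (−1)^0·-1^1·+1^1 = -1.
(a,b)_29: α=1, u≡14; β=1, v≡22 (mod 29); (14|29)=-1, (22|29)=+1; sign (−1)^0·-1^1·+1^1 = -1.
(a,b)_19: α=2, u≡6; β=1, v≡2 (mod 19); (6|19)=+1, (2|19)=-1; sign (−1)^0·+1^1·-1^2 = +1.
(a,b)_2: α=4, β=5; u≡3, v≡1 (mod 8); ε(u)ε(v)=1·0, αω(v)=4·0, βω(u)=5·1; sum ≡ 1  ⇒  -1.
(a,b)_5: α=2, u≡3; β=0, v≡3 (mod 5); (3|5)=-1, (3|5)=-1; sign (−1)^0·-1^0·-1^2 = +1.
(a,b)_7: α=-2, u≡2; β=-2, v≡5 (mod 7); (2|7)=+1, (5|7)=-1; sign (−1)^0·+1^-2·-1^-2 = +1.
(a,b)_∞: sgn(-493)=−, sgn(2678962)=+, so +1.
(a,b)_13: α=2, u≡3; β=1, v≡2 (mod 13); (3|13)=+1, (2|13)=-1; sign (−1)^0·+1^1·-1^2 = +1.
(a,b)_11: α=2, u≡2; β=1, v≡2 (mod 11); (2|11)=-1, (2|11)=-1; sign (−1)^0·-1^1·-1^2 = -1.
Ram(-493, 2678962) = {2, 11, 17, 29}; no ℚ_2-point on the conic.

[2, 11, 17, 29]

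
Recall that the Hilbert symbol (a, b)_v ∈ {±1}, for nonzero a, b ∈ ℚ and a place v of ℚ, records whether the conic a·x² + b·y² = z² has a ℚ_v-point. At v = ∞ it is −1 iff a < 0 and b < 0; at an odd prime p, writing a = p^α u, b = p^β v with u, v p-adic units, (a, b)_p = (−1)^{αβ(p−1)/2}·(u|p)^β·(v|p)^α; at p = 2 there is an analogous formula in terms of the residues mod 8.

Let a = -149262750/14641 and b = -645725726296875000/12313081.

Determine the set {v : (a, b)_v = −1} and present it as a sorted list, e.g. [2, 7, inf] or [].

(a, b) ≡ (-910, -30) mod (ℚ^×)²; places V = {2, 3, 5, 7, 11, 13, 23, 29, ∞}.
(a,b)_29: α=0, u≡10; β=-2, v≡23 (mod 29); (10|29)=-1, (23|29)=+1; sign (−1)^0·-1^-2·+1^0 = +1.
(a,b)_3: α=8, u≡2; β=13, v≡2 (mod 3); (2|3)=-1, (2|3)=-1; sign (−1)^0·-1^13·-1^8 = -1.
(a,b)_5: α=3, u≡3; β=9, v≡1 (mod 5); (3|5)=-1, (1|5)=+1; sign (−1)^0·-1^9·+1^3 = -1.
(a,b)_13: α=1, u≡2; β=0, v≡3 (mod 13); (2|13)=-1, (3|13)=+1; sign (−1)^0·-1^0·+1^1 = +1.
(a,b)_23: α=0, u≡11; β=2, v≡2 (mod 23); (11|23)=-1, (2|23)=+1; sign (−1)^0·-1^2·+1^0 = +1.
(a,b)_7: α=1, u≡6; β=2, v≡3 (mod 7); (6|7)=-1, (3|7)=-1; sign (−1)^0·-1^2·-1^1 = -1.
(a,b)_11: α=-4, u≡1; β=-4, v≡3 (mod 11); (1|11)=+1, (3|11)=+1; sign (−1)^0·+1^-4·+1^-4 = +1.
(a,b)_2: α=1, β=3; u≡1, v≡1 (mod 8); ε(u)ε(v)=0·0, αω(v)=1·0, βω(u)=3·0; sum ≡ 0  ⇒  +1.
(a,b)_∞: sgn(-910)=−, sgn(-30)=−, so -1.
(-910, -30 / ℚ) ramifies at {3, 5, 7, ∞}: a division algebra.

[3, 5, 7, inf]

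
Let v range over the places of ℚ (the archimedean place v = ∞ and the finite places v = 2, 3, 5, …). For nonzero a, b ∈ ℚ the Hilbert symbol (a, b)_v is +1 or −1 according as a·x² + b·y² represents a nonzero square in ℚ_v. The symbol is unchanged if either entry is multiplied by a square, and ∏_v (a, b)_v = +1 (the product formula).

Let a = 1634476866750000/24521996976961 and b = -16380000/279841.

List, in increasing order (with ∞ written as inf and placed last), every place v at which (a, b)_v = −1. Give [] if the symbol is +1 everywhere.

[2, 7]

Mod squares: a ≡ 3, b ≡ -182. Check v ∈ {∞, 2, 3, 5, 7, 11, 13, 19, 23, 37}.
v=2: v_2(a)=4, v_2(b)=5; units ≡ 3, 5 (mod 8); ε·ε+αω+βω = 1·0+4·1+5·1 ≡ 1  ⇒  (a,b)_2 = -1.
v=7: a=7^2·(≡3), b=7^1·(≡1) mod 7; (3|7)=-1, (1|7)=+1; (−1)^{2·1·3}·(-1)^1·(+1)^2 = -1.
v=23: a=23^-6·(≡16), b=23^-4·(≡2) mod 23; (16|23)=+1, (2|23)=+1; (−1)^{-6·-4·11}·(+1)^-4·(+1)^-6 = +1.
v=11: a=11^-2·(≡4), b=11^0·(≡1) mod 11; (4|11)=+1, (1|11)=+1; (−1)^{-2·0·5}·(+1)^0·(+1)^-2 = +1.
v=13: a=13^2·(≡12), b=13^1·(≡4) mod 13; (12|13)=+1, (4|13)=+1; (−1)^{2·1·6}·(+1)^1·(+1)^2 = +1.
v=37: a=37^-2·(≡27), b=37^0·(≡27) mod 37; (27|37)=+1, (27|37)=+1; (−1)^{-2·0·18}·(+1)^0·(+1)^-2 = +1.
v=5: a=5^6·(≡2), b=5^4·(≡2) mod 5; (2|5)=-1, (2|5)=-1; (−1)^{6·4·2}·(-1)^4·(-1)^6 = +1.
v=19: a=19^2·(≡12), b=19^0·(≡10) mod 19; (12|19)=-1, (10|19)=-1; (−1)^{2·0·9}·(-1)^0·(-1)^2 = +1.
v=3: a=3^7·(≡1), b=3^2·(≡1) mod 3; (1|3)=+1, (1|3)=+1; (−1)^{7·2·1}·(+1)^2·(+1)^7 = +1.
v=∞: 3 > 0 and -182 < 0  ⇒  (a,b)_∞ = +1.
|Ram(3, -182)| = 2, even; anisotropic at {2, 7}.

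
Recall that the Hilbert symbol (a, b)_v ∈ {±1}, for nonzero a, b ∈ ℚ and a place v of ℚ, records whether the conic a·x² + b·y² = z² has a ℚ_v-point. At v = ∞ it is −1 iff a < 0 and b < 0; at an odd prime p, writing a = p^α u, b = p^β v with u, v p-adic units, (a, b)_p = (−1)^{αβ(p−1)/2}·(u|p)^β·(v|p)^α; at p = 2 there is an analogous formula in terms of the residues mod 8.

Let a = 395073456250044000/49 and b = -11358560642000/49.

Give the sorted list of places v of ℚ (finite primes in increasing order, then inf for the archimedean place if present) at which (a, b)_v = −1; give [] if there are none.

[5, 11, 17, 31]

(a, b) ≡ (173910, -5) mod (ℚ^×)²; places V = {2, 3, 5, 7, 11, 13, 17, 31, ∞}.
(a,b)_17: α=3, u≡16; β=2, v≡3 (mod 17); (16|17)=+1, (3|17)=-1; sign (−1)^0·+1^2·-1^3 = -1.
(a,b)_5: α=3, u≡3; β=3, v≡1 (mod 5); (3|5)=-1, (1|5)=+1; sign (−1)^0·-1^3·+1^3 = -1.
(a,b)_31: α=3, u≡23; β=2, v≡22 (mod 31); (23|31)=-1, (22|31)=-1; sign (−1)^0·-1^2·-1^3 = -1.
(a,b)_∞: sgn(173910)=+, sgn(-5)=−, so +1.
(a,b)_13: α=2, u≡9; β=2, v≡8 (mod 13); (9|13)=+1, (8|13)=-1; sign (−1)^0·+1^2·-1^2 = +1.
(a,b)_2: α=5, β=4; u≡3, v≡3 (mod 8); ε(u)ε(v)=1·1, αω(v)=5·1, βω(u)=4·1; sum ≡ 0  ⇒  +1.
(a,b)_11: α=3, u≡3; β=2, v≡6 (mod 11); (3|11)=+1, (6|11)=-1; sign (−1)^0·+1^2·-1^3 = -1.
(a,b)_3: α=1, u≡1; β=0, v≡1 (mod 3); (1|3)=+1, (1|3)=+1; sign (−1)^0·+1^0·+1^1 = +1.
(a,b)_7: α=-2, u≡2; β=-2, v≡2 (mod 7); (2|7)=+1, (2|7)=+1; sign (−1)^0·+1^-2·+1^-2 = +1.
|Ram(173910, -5)| = 4, even; anisotropic at {5, 11, 17, 31}.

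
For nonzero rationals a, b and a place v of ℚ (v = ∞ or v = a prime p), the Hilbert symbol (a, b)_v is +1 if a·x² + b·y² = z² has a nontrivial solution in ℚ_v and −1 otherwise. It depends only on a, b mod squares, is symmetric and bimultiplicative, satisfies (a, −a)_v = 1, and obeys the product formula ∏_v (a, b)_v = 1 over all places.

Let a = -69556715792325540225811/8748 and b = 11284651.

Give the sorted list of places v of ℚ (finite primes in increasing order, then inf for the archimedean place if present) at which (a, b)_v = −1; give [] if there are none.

[2, 17, 31, 43]

Mod squares: a ≡ -2811297, b ≡ 230299. Check v ∈ {∞, 2, 3, 7, 13, 17, 19, 23, 31, 37, 43}.
v=37: a=37^1·(≡2), b=37^0·(≡21) mod 37; (2|37)=-1, (21|37)=+1; (−1)^{1·0·18}·(-1)^0·(+1)^1 = +1.
v=∞: -2811297 < 0 and 230299 > 0  ⇒  (a,b)_∞ = +1.
v=7: a=7^2·(≡1), b=7^2·(≡6) mod 7; (1|7)=+1, (6|7)=-1; (−1)^{2·2·3}·(+1)^2·(-1)^2 = +1.
v=19: a=19^3·(≡7), b=19^1·(≡8) mod 19; (7|19)=+1, (8|19)=-1; (−1)^{3·1·9}·(+1)^1·(-1)^3 = +1.
v=17: a=17^2·(≡3), b=17^1·(≡4) mod 17; (3|17)=-1, (4|17)=+1; (−1)^{2·1·8}·(-1)^1·(+1)^2 = -1.
v=2: v_2(a)=-2, v_2(b)=0; units ≡ 7, 3 (mod 8); ε·ε+αω+βω = 1·1+-2·1+0·0 ≡ 1  ⇒  (a,b)_2 = -1.
v=31: a=31^3·(≡19), b=31^1·(≡19) mod 31; (19|31)=+1, (19|31)=+1; (−1)^{3·1·15}·(+1)^1·(+1)^3 = -1.
v=3: a=3^-7·(≡2), b=3^0·(≡1) mod 3; (2|3)=-1, (1|3)=+1; (−1)^{-7·0·1}·(-1)^0·(+1)^-7 = +1.
v=43: a=43^1·(≡4), b=43^0·(≡32) mod 43; (4|43)=+1, (32|43)=-1; (−1)^{1·0·21}·(+1)^0·(-1)^1 = -1.
v=13: a=13^4·(≡2), b=13^0·(≡1) mod 13; (2|13)=-1, (1|13)=+1; (−1)^{4·0·6}·(-1)^0·(+1)^4 = +1.
v=23: a=23^2·(≡4), b=23^1·(≡1) mod 23; (4|23)=+1, (1|23)=+1; (−1)^{2·1·11}·(+1)^1·(+1)^2 = +1.
(-2811297, 230299 / ℚ) ramifies at {2, 17, 31, 43}: a division algebra.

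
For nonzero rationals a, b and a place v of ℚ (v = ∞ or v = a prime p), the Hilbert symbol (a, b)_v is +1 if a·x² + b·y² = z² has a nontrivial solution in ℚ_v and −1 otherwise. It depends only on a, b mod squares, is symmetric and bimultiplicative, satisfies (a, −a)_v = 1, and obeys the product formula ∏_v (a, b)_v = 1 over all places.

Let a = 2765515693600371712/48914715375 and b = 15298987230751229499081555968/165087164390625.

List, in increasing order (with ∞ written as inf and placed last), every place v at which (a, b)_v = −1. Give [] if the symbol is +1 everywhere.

(a, b) ≡ (195, 77) mod (ℚ^×)²; places V = {2, 3, 5, 7, 11, 13, 17, 47, ∞}.
(a,b)_∞: sgn(195)=+, sgn(77)=+, so +1.
(a,b)_13: α=3, u≡7; β=4, v≡12 (mod 13); (7|13)=-1, (12|13)=+1; sign (−1)^0·-1^4·+1^3 = +1.
(a,b)_11: α=6, u≡8; β=11, v≡10 (mod 11); (8|11)=-1, (10|11)=-1; sign (−1)^0·-1^11·-1^6 = -1.
(a,b)_47: α=-2, u≡8; β=-2, v≡11 (mod 47); (8|47)=+1, (11|47)=-1; sign (−1)^0·+1^-2·-1^-2 = +1.
(a,b)_7: α=4, u≡3; β=3, v≡2 (mod 7); (3|7)=-1, (2|7)=+1; sign (−1)^0·-1^3·+1^4 = -1.
(a,b)_5: α=-3, u≡4; β=-6, v≡3 (mod 5); (4|5)=+1, (3|5)=-1; sign (−1)^0·+1^-6·-1^-3 = -1.
(a,b)_2: α=10, β=16; u≡3, v≡5 (mod 8); ε(u)ε(v)=1·0, αω(v)=10·1, βω(u)=16·1; sum ≡ 0  ⇒  +1.
(a,b)_3: α=-11, u≡2; β=-14, v≡2 (mod 3); (2|3)=-1, (2|3)=-1; sign (−1)^0·-1^-14·-1^-11 = -1.
(a,b)_17: α=2, u≡4; β=4, v≡8 (mod 17); (4|17)=+1, (8|17)=+1; sign (−1)^0·+1^4·+1^2 = +1.
(195, 77 / ℚ) ramifies at {3, 5, 7, 11}: a division algebra.

[3, 5, 7, 11]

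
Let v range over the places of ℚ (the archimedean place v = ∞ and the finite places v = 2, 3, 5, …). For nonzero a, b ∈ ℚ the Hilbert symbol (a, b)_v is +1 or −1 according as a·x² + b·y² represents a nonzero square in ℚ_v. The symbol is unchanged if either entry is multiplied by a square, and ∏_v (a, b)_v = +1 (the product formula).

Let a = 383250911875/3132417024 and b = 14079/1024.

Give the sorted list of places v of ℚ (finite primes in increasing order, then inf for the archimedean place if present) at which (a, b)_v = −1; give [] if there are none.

(a, b) ≡ (19, 39) mod (ℚ^×)²; places V = {2, 3, 5, 11, 13, 19, 23, 53, ∞}.
(a,b)_3: α=-2, u≡1; β=1, v≡1 (mod 3); (1|3)=+1, (1|3)=+1; sign (−1)^0·+1^1·+1^-2 = +1.
(a,b)_53: α=-2, u≡32; β=0, v≡2 (mod 53); (32|53)=-1, (2|53)=-1; sign (−1)^0·-1^0·-1^-2 = +1.
(a,b)_2: α=-10, β=-10; u≡3, v≡7 (mod 8); ε(u)ε(v)=1·1, αω(v)=-10·0, βω(u)=-10·1; sum ≡ 1  ⇒  -1.
(a,b)_19: α=3, u≡6; β=2, v≡9 (mod 19); (6|19)=+1, (9|19)=+1; sign (−1)^0·+1^2·+1^3 = +1.
(a,b)_23: α=2, u≡21; β=0, v≡6 (mod 23); (21|23)=-1, (6|23)=+1; sign (−1)^0·-1^0·+1^2 = +1.
(a,b)_∞: sgn(19)=+, sgn(39)=+, so +1.
(a,b)_5: α=4, u≡1; β=0, v≡1 (mod 5); (1|5)=+1, (1|5)=+1; sign (−1)^0·+1^0·+1^4 = +1.
(a,b)_11: α=-2, u≡6; β=0, v≡10 (mod 11); (6|11)=-1, (10|11)=-1; sign (−1)^0·-1^0·-1^-2 = +1.
(a,b)_13: α=2, u≡8; β=1, v≡3 (mod 13); (8|13)=-1, (3|13)=+1; sign (−1)^0·-1^1·+1^2 = -1.
Ram(19, 39) = {2, 13}; no ℚ_2-point on the conic.

[2, 13]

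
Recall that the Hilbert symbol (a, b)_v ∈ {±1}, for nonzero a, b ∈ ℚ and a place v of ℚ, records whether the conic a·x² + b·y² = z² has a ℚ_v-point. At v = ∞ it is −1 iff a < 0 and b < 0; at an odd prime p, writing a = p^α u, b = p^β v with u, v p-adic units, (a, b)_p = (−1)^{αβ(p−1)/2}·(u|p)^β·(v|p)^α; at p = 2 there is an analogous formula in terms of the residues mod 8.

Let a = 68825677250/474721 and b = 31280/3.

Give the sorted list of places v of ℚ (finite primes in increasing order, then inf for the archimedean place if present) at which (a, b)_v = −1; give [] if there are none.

[3, 11]

(a, b) ≡ (43010, 5865) mod (ℚ^×)²; places V = {2, 3, 5, 11, 13, 17, 23, 53, ∞}.
(a,b)_5: α=3, u≡3; β=1, v≡2 (mod 5); (3|5)=-1, (2|5)=-1; sign (−1)^0·-1^1·-1^3 = +1.
(a,b)_53: α=-2, u≡21; β=0, v≡21 (mod 53); (21|53)=-1, (21|53)=-1; sign (−1)^0·-1^0·-1^-2 = +1.
(a,b)_17: α=1, u≡7; β=1, v≡7 (mod 17); (7|17)=-1, (7|17)=-1; sign (−1)^0·-1^1·-1^1 = +1.
(a,b)_3: α=0, u≡2; β=-1, v≡2 (mod 3); (2|3)=-1, (2|3)=-1; sign (−1)^0·-1^-1·-1^0 = -1.
(a,b)_11: α=3, u≡3; β=0, v≡6 (mod 11); (3|11)=+1, (6|11)=-1; sign (−1)^0·+1^0·-1^3 = -1.
(a,b)_23: α=3, u≡15; β=1, v≡1 (mod 23); (15|23)=-1, (1|23)=+1; sign (−1)^1·-1^1·+1^3 = +1.
(a,b)_13: α=-2, u≡5; β=0, v≡5 (mod 13); (5|13)=-1, (5|13)=-1; sign (−1)^0·-1^0·-1^-2 = +1.
(a,b)_∞: sgn(43010)=+, sgn(5865)=+, so +1.
(a,b)_2: α=1, β=4; u≡1, v≡1 (mod 8); ε(u)ε(v)=0·0, αω(v)=1·0, βω(u)=4·0; sum ≡ 0  ⇒  +1.
|Ram(43010, 5865)| = 2, even; anisotropic at {3, 11}.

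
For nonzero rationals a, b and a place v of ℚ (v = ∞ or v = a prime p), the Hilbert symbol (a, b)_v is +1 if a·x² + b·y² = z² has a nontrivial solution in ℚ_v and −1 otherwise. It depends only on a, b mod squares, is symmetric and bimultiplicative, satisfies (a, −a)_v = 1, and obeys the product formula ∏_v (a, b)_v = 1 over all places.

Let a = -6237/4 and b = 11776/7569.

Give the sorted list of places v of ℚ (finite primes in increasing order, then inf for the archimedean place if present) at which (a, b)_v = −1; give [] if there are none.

[11, 23]

Mod squares: a ≡ -77, b ≡ 46. Check v ∈ {∞, 2, 3, 7, 11, 23, 29}.
v=∞: -77 < 0 and 46 > 0  ⇒  (a,b)_∞ = +1.
v=7: a=7^1·(≡3), b=7^0·(≡1) mod 7; (3|7)=-1, (1|7)=+1; (−1)^{1·0·3}·(-1)^0·(+1)^1 = +1.
v=29: a=29^0·(≡14), b=29^-2·(≡26) mod 29; (14|29)=-1, (26|29)=-1; (−1)^{0·-2·14}·(-1)^-2·(-1)^0 = +1.
v=2: v_2(a)=-2, v_2(b)=9; units ≡ 3, 7 (mod 8); ε·ε+αω+βω = 1·1+-2·0+9·1 ≡ 0  ⇒  (a,b)_2 = +1.
v=23: a=23^0·(≡22), b=23^1·(≡3) mod 23; (22|23)=-1, (3|23)=+1; (−1)^{0·1·11}·(-1)^1·(+1)^0 = -1.
v=11: a=11^1·(≡4), b=11^0·(≡6) mod 11; (4|11)=+1, (6|11)=-1; (−1)^{1·0·5}·(+1)^0·(-1)^1 = -1.
v=3: a=3^4·(≡1), b=3^-2·(≡1) mod 3; (1|3)=+1, (1|3)=+1; (−1)^{4·-2·1}·(+1)^-2·(+1)^4 = +1.
Ram(-77, 46) = {11, 23}; no ℚ_11-point on the conic.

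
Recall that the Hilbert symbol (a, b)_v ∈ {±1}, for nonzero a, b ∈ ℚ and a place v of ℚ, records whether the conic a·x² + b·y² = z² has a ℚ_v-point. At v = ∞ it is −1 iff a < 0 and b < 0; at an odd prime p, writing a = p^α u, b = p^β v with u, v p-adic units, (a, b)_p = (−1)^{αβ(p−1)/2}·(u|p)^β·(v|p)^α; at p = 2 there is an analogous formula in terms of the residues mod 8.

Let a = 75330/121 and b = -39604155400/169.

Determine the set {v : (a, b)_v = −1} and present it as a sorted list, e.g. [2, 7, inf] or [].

Mod squares: a ≡ 930, b ≡ -1426. Check v ∈ {∞, 2, 3, 5, 11, 13, 17, 23, 31}.
v=5: a=5^1·(≡1), b=5^2·(≡1) mod 5; (1|5)=+1, (1|5)=+1; (−1)^{1·2·2}·(+1)^2·(+1)^1 = +1.
v=∞: 930 > 0 and -1426 < 0  ⇒  (a,b)_∞ = +1.
v=23: a=23^0·(≡20), b=23^1·(≡5) mod 23; (20|23)=-1, (5|23)=-1; (−1)^{0·1·11}·(-1)^1·(-1)^0 = -1.
v=3: a=3^5·(≡1), b=3^0·(≡2) mod 3; (1|3)=+1, (2|3)=-1; (−1)^{5·0·1}·(+1)^0·(-1)^5 = -1.
v=11: a=11^-2·(≡2), b=11^0·(≡1) mod 11; (2|11)=-1, (1|11)=+1; (−1)^{-2·0·5}·(-1)^0·(+1)^-2 = +1.
v=2: v_2(a)=1, v_2(b)=3; units ≡ 1, 7 (mod 8); ε·ε+αω+βω = 0·1+1·0+3·0 ≡ 0  ⇒  (a,b)_2 = +1.
v=31: a=31^1·(≡27), b=31^3·(≡18) mod 31; (27|31)=-1, (18|31)=+1; (−1)^{1·3·15}·(-1)^3·(+1)^1 = +1.
v=17: a=17^0·(≡10), b=17^2·(≡2) mod 17; (10|17)=-1, (2|17)=+1; (−1)^{0·2·8}·(-1)^2·(+1)^0 = +1.
v=13: a=13^0·(≡2), b=13^-2·(≡9) mod 13; (2|13)=-1, (9|13)=+1; (−1)^{0·-2·6}·(-1)^-2·(+1)^0 = +1.
Ram(930, -1426) = {3, 23}; no ℚ_3-point on the conic.

[3, 23]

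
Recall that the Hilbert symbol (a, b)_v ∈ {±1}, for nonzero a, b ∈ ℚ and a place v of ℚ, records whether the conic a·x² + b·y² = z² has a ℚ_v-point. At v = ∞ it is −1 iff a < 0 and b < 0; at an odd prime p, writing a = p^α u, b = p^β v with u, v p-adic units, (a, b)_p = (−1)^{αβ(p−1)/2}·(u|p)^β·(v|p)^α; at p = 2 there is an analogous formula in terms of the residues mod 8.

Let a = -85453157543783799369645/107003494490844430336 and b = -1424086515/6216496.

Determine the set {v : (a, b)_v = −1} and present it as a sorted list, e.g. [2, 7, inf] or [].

Mod squares: a ≡ -5, b ≡ -2185. Check v ∈ {∞, 2, 3, 5, 11, 13, 17, 19, 23}.
v=19: a=19^-2·(≡10), b=19^-1·(≡15) mod 19; (10|19)=-1, (15|19)=-1; (−1)^{-2·-1·9}·(-1)^-1·(-1)^-2 = -1.
v=2: v_2(a)=-22, v_2(b)=-4; units ≡ 3, 7 (mod 8); ε·ε+αω+βω = 1·1+-22·0+-4·1 ≡ 1  ⇒  (a,b)_2 = -1.
v=3: a=3^14·(≡1), b=3^4·(≡2) mod 3; (1|3)=+1, (2|3)=-1; (−1)^{14·4·1}·(+1)^4·(-1)^14 = +1.
v=17: a=17^6·(≡3), b=17^2·(≡9) mod 17; (3|17)=-1, (9|17)=+1; (−1)^{6·2·8}·(-1)^2·(+1)^6 = +1.
v=∞: -5 < 0 and -2185 < 0  ⇒  (a,b)_∞ = -1.
v=23: a=23^6·(≡6), b=23^3·(≡14) mod 23; (6|23)=+1, (14|23)=-1; (−1)^{6·3·11}·(+1)^3·(-1)^6 = +1.
v=5: a=5^1·(≡1), b=5^1·(≡2) mod 5; (1|5)=+1, (2|5)=-1; (−1)^{1·1·2}·(+1)^1·(-1)^1 = -1.
v=13: a=13^-6·(≡7), b=13^-2·(≡12) mod 13; (7|13)=-1, (12|13)=+1; (−1)^{-6·-2·6}·(-1)^-2·(+1)^-6 = +1.
v=11: a=11^-4·(≡2), b=11^-2·(≡1) mod 11; (2|11)=-1, (1|11)=+1; (−1)^{-4·-2·5}·(-1)^-2·(+1)^-4 = +1.
|Ram(-5, -2185)| = 4, even; anisotropic at {2, 5, 19, ∞}.

[2, 5, 19, inf]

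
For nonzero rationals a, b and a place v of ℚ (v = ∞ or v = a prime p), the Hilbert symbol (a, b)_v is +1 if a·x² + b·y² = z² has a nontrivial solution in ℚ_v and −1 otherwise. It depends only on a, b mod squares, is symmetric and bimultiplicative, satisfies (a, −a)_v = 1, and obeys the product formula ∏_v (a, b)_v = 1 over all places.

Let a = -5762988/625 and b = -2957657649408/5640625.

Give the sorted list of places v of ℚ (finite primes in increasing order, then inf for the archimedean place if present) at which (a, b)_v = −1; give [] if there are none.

[11, inf]

(a, b) ≡ (-3, -33) mod (ℚ^×)²; places V = {2, 3, 5, 7, 11, 19, ∞}.
(a,b)_2: α=2, β=8; u≡5, v≡7 (mod 8); ε(u)ε(v)=0·1, αω(v)=2·0, βω(u)=8·1; sum ≡ 0  ⇒  +1.
(a,b)_19: α=0, u≡11; β=-2, v≡16 (mod 19); (11|19)=+1, (16|19)=+1; sign (−1)^0·+1^-2·+1^0 = +1.
(a,b)_3: α=5, u≡2; β=11, v≡1 (mod 3); (2|3)=-1, (1|3)=+1; sign (−1)^1·-1^11·+1^5 = +1.
(a,b)_5: α=-4, u≡2; β=-6, v≡2 (mod 5); (2|5)=-1, (2|5)=-1; sign (−1)^0·-1^-6·-1^-4 = +1.
(a,b)_11: α=2, u≡10; β=3, v≡10 (mod 11); (10|11)=-1, (10|11)=-1; sign (−1)^0·-1^3·-1^2 = -1.
(a,b)_∞: sgn(-3)=−, sgn(-33)=−, so -1.
(a,b)_7: α=2, u≡1; β=2, v≡2 (mod 7); (1|7)=+1, (2|7)=+1; sign (−1)^0·+1^2·+1^2 = +1.
(-3, -33 / ℚ) ramifies at {11, ∞}: a division algebra.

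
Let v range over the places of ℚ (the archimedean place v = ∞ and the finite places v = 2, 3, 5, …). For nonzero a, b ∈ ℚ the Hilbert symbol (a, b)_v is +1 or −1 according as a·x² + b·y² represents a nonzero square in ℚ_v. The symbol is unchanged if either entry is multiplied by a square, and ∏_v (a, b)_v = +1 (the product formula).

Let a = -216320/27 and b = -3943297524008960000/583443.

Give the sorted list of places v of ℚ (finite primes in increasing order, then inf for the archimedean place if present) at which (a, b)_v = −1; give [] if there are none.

[3, 5, 13, inf]

(a, b) ≡ (-15, -663) mod (ℚ^×)²; places V = {2, 3, 5, 7, 13, 17, 19, ∞}.
(a,b)_13: α=2, u≡7; β=7, v≡3 (mod 13); (7|13)=-1, (3|13)=+1; sign (−1)^0·-1^7·+1^2 = -1.
(a,b)_∞: sgn(-15)=−, sgn(-663)=−, so -1.
(a,b)_7: α=0, u≡6; β=-4, v≡1 (mod 7); (6|7)=-1, (1|7)=+1; sign (−1)^0·-1^-4·+1^0 = +1.
(a,b)_19: α=0, u≡16; β=2, v≡14 (mod 19); (16|19)=+1, (14|19)=-1; sign (−1)^0·+1^2·-1^0 = +1.
(a,b)_3: α=-3, u≡1; β=-5, v≡1 (mod 3); (1|3)=+1, (1|3)=+1; sign (−1)^1·+1^-5·+1^-3 = -1.
(a,b)_5: α=1, u≡3; β=4, v≡3 (mod 5); (3|5)=-1, (3|5)=-1; sign (−1)^0·-1^4·-1^1 = -1.
(a,b)_17: α=0, u≡9; β=1, v≡11 (mod 17); (9|17)=+1, (11|17)=-1; sign (−1)^0·+1^1·-1^0 = +1.
(a,b)_2: α=8, β=14; u≡1, v≡1 (mod 8); ε(u)ε(v)=0·0, αω(v)=8·0, βω(u)=14·0; sum ≡ 0  ⇒  +1.
Ram(-15, -663) = {3, 5, 13, ∞}; no ℚ_3-point on the conic.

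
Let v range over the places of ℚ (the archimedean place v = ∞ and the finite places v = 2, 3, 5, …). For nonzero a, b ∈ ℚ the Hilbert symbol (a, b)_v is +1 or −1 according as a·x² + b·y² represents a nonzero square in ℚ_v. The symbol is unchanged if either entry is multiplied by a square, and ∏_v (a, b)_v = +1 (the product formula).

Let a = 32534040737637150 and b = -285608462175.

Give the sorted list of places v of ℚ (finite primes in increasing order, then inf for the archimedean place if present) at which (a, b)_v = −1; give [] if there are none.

Mod squares: a ≡ 44574, b ≡ -23. Check v ∈ {∞, 2, 3, 5, 17, 19, 23}.
v=∞: 44574 > 0 and -23 < 0  ⇒  (a,b)_∞ = +1.
v=17: a=17^3·(≡2), b=17^2·(≡12) mod 17; (2|17)=+1, (12|17)=-1; (−1)^{3·2·8}·(+1)^2·(-1)^3 = -1.
v=3: a=3^1·(≡2), b=3^2·(≡1) mod 3; (2|3)=-1, (1|3)=+1; (−1)^{1·2·1}·(-1)^2·(+1)^1 = +1.
v=2: v_2(a)=1, v_2(b)=0; units ≡ 7, 1 (mod 8); ε·ε+αω+βω = 1·0+1·0+0·0 ≡ 0  ⇒  (a,b)_2 = +1.
v=19: a=19^3·(≡6), b=19^2·(≡8) mod 19; (6|19)=+1, (8|19)=-1; (−1)^{3·2·9}·(+1)^2·(-1)^3 = -1.
v=23: a=23^5·(≡12), b=23^3·(≡5) mod 23; (12|23)=+1, (5|23)=-1; (−1)^{5·3·11}·(+1)^3·(-1)^5 = +1.
v=5: a=5^2·(≡1), b=5^2·(≡3) mod 5; (1|5)=+1, (3|5)=-1; (−1)^{2·2·2}·(+1)^2·(-1)^2 = +1.
Ram(44574, -23) = {17, 19}; no ℚ_17-point on the conic.

[17, 19]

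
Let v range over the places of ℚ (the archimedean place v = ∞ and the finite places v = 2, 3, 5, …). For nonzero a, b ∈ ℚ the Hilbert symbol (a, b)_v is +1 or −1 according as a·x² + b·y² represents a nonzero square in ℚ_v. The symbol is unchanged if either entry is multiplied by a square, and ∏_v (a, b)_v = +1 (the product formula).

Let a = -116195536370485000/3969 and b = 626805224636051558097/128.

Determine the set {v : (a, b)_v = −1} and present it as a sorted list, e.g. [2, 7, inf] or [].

[3, 17, 19, 29]

Mod squares: a ≡ -111826, b ≡ 6839389986. Check v ∈ {∞, 2, 3, 5, 7, 11, 13, 17, 19, 23, 29, 37}.
v=19: a=19^2·(≡8), b=19^3·(≡14) mod 19; (8|19)=-1, (14|19)=-1; (−1)^{2·3·9}·(-1)^3·(-1)^2 = -1.
v=13: a=13^1·(≡10), b=13^1·(≡10) mod 13; (10|13)=+1, (10|13)=+1; (−1)^{1·1·6}·(+1)^1·(+1)^1 = +1.
v=∞: -111826 < 0 and 6839389986 > 0  ⇒  (a,b)_∞ = +1.
v=5: a=5^4·(≡1), b=5^0·(≡4) mod 5; (1|5)=+1, (4|5)=+1; (−1)^{4·0·2}·(+1)^0·(+1)^4 = +1.
v=17: a=17^1·(≡2), b=17^1·(≡5) mod 17; (2|17)=+1, (5|17)=-1; (−1)^{1·1·8}·(+1)^1·(-1)^1 = -1.
v=3: a=3^-4·(≡2), b=3^3·(≡2) mod 3; (2|3)=-1, (2|3)=-1; (−1)^{-4·3·1}·(-1)^3·(-1)^-4 = -1.
v=37: a=37^2·(≡26), b=37^3·(≡27) mod 37; (26|37)=+1, (27|37)=+1; (−1)^{2·3·18}·(+1)^3·(+1)^2 = +1.
v=2: v_2(a)=3, v_2(b)=-7; units ≡ 7, 1 (mod 8); ε·ε+αω+βω = 1·0+3·0+-7·0 ≡ 0  ⇒  (a,b)_2 = +1.
v=29: a=29^2·(≡2), b=29^3·(≡7) mod 29; (2|29)=-1, (7|29)=+1; (−1)^{2·3·14}·(-1)^3·(+1)^2 = -1.
v=11: a=11^1·(≡4), b=11^1·(≡7) mod 11; (4|11)=+1, (7|11)=-1; (−1)^{1·1·5}·(+1)^1·(-1)^1 = +1.
v=7: a=7^-2·(≡3), b=7^2·(≡2) mod 7; (3|7)=-1, (2|7)=+1; (−1)^{-2·2·3}·(-1)^2·(+1)^-2 = +1.
v=23: a=23^1·(≡21), b=23^1·(≡1) mod 23; (21|23)=-1, (1|23)=+1; (−1)^{1·1·11}·(-1)^1·(+1)^1 = +1.
Ram(-111826, 6839389986) = {3, 17, 19, 29}; no ℚ_3-point on the conic.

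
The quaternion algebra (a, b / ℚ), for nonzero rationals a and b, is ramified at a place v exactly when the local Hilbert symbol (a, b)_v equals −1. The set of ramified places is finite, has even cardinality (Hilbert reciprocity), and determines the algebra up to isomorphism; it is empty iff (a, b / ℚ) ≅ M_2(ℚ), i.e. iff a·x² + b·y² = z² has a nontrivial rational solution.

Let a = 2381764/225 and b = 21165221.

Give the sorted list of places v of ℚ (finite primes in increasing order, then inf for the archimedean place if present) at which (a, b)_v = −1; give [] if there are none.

[19, 23]

Mod squares: a ≡ 4921, b ≡ 21165221. Check v ∈ {∞, 2, 3, 5, 7, 11, 17, 19, 23, 37}.
v=3: a=3^-2·(≡1), b=3^0·(≡2) mod 3; (1|3)=+1, (2|3)=-1; (−1)^{-2·0·1}·(+1)^0·(-1)^-2 = +1.
v=∞: 4921 > 0 and 21165221 > 0  ⇒  (a,b)_∞ = +1.
v=5: a=5^-2·(≡1), b=5^0·(≡1) mod 5; (1|5)=+1, (1|5)=+1; (−1)^{-2·0·2}·(+1)^0·(+1)^-2 = +1.
v=11: a=11^2·(≡1), b=11^1·(≡2) mod 11; (1|11)=+1, (2|11)=-1; (−1)^{2·1·5}·(+1)^1·(-1)^2 = +1.
v=23: a=23^0·(≡14), b=23^1·(≡20) mod 23; (14|23)=-1, (20|23)=-1; (−1)^{0·1·11}·(-1)^1·(-1)^0 = -1.
v=37: a=37^1·(≡22), b=37^1·(≡13) mod 37; (22|37)=-1, (13|37)=-1; (−1)^{1·1·18}·(-1)^1·(-1)^1 = +1.
v=2: v_2(a)=2, v_2(b)=0; units ≡ 1, 5 (mod 8); ε·ε+αω+βω = 0·0+2·1+0·0 ≡ 0  ⇒  (a,b)_2 = +1.
v=17: a=17^0·(≡16), b=17^1·(≡1) mod 17; (16|17)=+1, (1|17)=+1; (−1)^{0·1·8}·(+1)^1·(+1)^0 = +1.
v=7: a=7^1·(≡3), b=7^1·(≡2) mod 7; (3|7)=-1, (2|7)=+1; (−1)^{1·1·3}·(-1)^1·(+1)^1 = +1.
v=19: a=19^1·(≡2), b=19^1·(≡8) mod 19; (2|19)=-1, (8|19)=-1; (−1)^{1·1·9}·(-1)^1·(-1)^1 = -1.
Ram(4921, 21165221) = {19, 23}; no ℚ_19-point on the conic.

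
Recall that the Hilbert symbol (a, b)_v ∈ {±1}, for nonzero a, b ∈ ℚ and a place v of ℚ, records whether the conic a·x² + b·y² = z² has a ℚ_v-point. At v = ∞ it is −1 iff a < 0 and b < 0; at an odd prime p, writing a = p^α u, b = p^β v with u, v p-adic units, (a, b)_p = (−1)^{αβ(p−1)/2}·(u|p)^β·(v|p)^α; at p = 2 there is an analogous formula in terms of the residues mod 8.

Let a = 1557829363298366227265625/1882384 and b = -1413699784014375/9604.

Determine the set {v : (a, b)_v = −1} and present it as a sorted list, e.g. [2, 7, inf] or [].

[5, 17, 23, 43]

Mod squares: a ≡ 142545, b ≡ -23. Check v ∈ {∞, 2, 3, 5, 7, 11, 13, 17, 23, 43}.
v=3: a=3^1·(≡1), b=3^2·(≡1) mod 3; (1|3)=+1, (1|3)=+1; (−1)^{1·2·1}·(+1)^2·(+1)^1 = +1.
v=13: a=13^3·(≡5), b=13^2·(≡1) mod 13; (5|13)=-1, (1|13)=+1; (−1)^{3·2·6}·(-1)^2·(+1)^3 = +1.
v=43: a=43^3·(≡10), b=43^2·(≡19) mod 43; (10|43)=+1, (19|43)=-1; (−1)^{3·2·21}·(+1)^2·(-1)^3 = -1.
v=23: a=23^2·(≡19), b=23^1·(≡19) mod 23; (19|23)=-1, (19|23)=-1; (−1)^{2·1·11}·(-1)^1·(-1)^2 = -1.
v=∞: 142545 > 0 and -23 < 0  ⇒  (a,b)_∞ = +1.
v=17: a=17^3·(≡15), b=17^2·(≡6) mod 17; (15|17)=+1, (6|17)=-1; (−1)^{3·2·8}·(+1)^2·(-1)^3 = -1.
v=7: a=7^-6·(≡1), b=7^-4·(≡6) mod 7; (1|7)=+1, (6|7)=-1; (−1)^{-6·-4·3}·(+1)^-4·(-1)^-6 = +1.
v=5: a=5^7·(≡1), b=5^4·(≡3) mod 5; (1|5)=+1, (3|5)=-1; (−1)^{7·4·2}·(+1)^4·(-1)^7 = -1.
v=11: a=11^4·(≡10), b=11^2·(≡7) mod 11; (10|11)=-1, (7|11)=-1; (−1)^{4·2·5}·(-1)^2·(-1)^4 = +1.
v=2: v_2(a)=-4, v_2(b)=-2; units ≡ 1, 1 (mod 8); ε·ε+αω+βω = 0·0+-4·0+-2·0 ≡ 0  ⇒  (a,b)_2 = +1.
|Ram(142545, -23)| = 4, even; anisotropic at {5, 17, 23, 43}.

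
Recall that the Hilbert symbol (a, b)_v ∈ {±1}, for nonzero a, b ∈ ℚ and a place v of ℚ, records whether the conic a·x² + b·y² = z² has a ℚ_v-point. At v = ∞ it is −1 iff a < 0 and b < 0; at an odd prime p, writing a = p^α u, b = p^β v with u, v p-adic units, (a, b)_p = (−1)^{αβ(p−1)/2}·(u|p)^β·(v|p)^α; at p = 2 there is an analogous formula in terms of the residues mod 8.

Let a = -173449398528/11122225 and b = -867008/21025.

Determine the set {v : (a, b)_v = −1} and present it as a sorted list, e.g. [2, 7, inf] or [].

Mod squares: a ≡ -217, b ≡ -13547. Check v ∈ {∞, 2, 3, 5, 7, 19, 23, 29, 31}.
v=23: a=23^-2·(≡1), b=23^1·(≡8) mod 23; (1|23)=+1, (8|23)=+1; (−1)^{-2·1·11}·(+1)^1·(+1)^-2 = +1.
v=31: a=31^3·(≡24), b=31^1·(≡8) mod 31; (24|31)=-1, (8|31)=+1; (−1)^{3·1·15}·(-1)^1·(+1)^3 = +1.
v=7: a=7^1·(≡2), b=7^0·(≡3) mod 7; (2|7)=+1, (3|7)=-1; (−1)^{1·0·3}·(+1)^0·(-1)^1 = -1.
v=5: a=5^-2·(≡3), b=5^-2·(≡2) mod 5; (3|5)=-1, (2|5)=-1; (−1)^{-2·-2·2}·(-1)^-2·(-1)^-2 = +1.
v=29: a=29^-2·(≡19), b=29^-2·(≡6) mod 29; (19|29)=-1, (6|29)=+1; (−1)^{-2·-2·14}·(-1)^-2·(+1)^-2 = +1.
v=2: v_2(a)=8, v_2(b)=6; units ≡ 7, 5 (mod 8); ε·ε+αω+βω = 1·0+8·1+6·0 ≡ 0  ⇒  (a,b)_2 = +1.
v=∞: -217 < 0 and -13547 < 0  ⇒  (a,b)_∞ = -1.
v=3: a=3^2·(≡2), b=3^0·(≡1) mod 3; (2|3)=-1, (1|3)=+1; (−1)^{2·0·1}·(-1)^0·(+1)^2 = +1.
v=19: a=19^2·(≡7), b=19^1·(≡4) mod 19; (7|19)=+1, (4|19)=+1; (−1)^{2·1·9}·(+1)^1·(+1)^2 = +1.
Ram(-217, -13547) = {7, ∞}; no ℚ_7-point on the conic.

[7, inf]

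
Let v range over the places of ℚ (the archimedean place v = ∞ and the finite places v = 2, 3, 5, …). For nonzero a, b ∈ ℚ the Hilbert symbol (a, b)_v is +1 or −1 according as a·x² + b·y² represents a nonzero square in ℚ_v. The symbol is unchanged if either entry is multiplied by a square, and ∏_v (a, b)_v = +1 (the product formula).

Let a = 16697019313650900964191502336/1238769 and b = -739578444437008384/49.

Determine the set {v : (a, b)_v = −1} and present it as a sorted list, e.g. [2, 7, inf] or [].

Mod squares: a ≡ 153439, b ≡ -19. Check v ∈ {∞, 2, 3, 7, 11, 13, 17, 19, 29, 37, 53}.
v=11: a=11^3·(≡4), b=11^0·(≡9) mod 11; (4|11)=+1, (9|11)=+1; (−1)^{3·0·5}·(+1)^0·(+1)^3 = +1.
v=37: a=37^3·(≡27), b=37^2·(≡24) mod 37; (27|37)=+1, (24|37)=-1; (−1)^{3·2·18}·(+1)^2·(-1)^3 = -1.
v=3: a=3^-2·(≡1), b=3^0·(≡2) mod 3; (1|3)=+1, (2|3)=-1; (−1)^{-2·0·1}·(+1)^0·(-1)^-2 = +1.
v=13: a=13^5·(≡9), b=13^4·(≡8) mod 13; (9|13)=+1, (8|13)=-1; (−1)^{5·4·6}·(+1)^4·(-1)^5 = -1.
v=19: a=19^2·(≡18), b=19^1·(≡15) mod 19; (18|19)=-1, (15|19)=-1; (−1)^{2·1·9}·(-1)^1·(-1)^2 = -1.
v=7: a=7^-2·(≡5), b=7^-2·(≡2) mod 7; (5|7)=-1, (2|7)=+1; (−1)^{-2·-2·3}·(-1)^-2·(+1)^-2 = +1.
v=53: a=53^-2·(≡1), b=53^0·(≡8) mod 53; (1|53)=+1, (8|53)=-1; (−1)^{-2·0·26}·(+1)^0·(-1)^-2 = +1.
v=29: a=29^3·(≡6), b=29^2·(≡26) mod 29; (6|29)=+1, (26|29)=-1; (−1)^{3·2·14}·(+1)^2·(-1)^3 = -1.
v=∞: 153439 > 0 and -19 < 0  ⇒  (a,b)_∞ = +1.
v=2: v_2(a)=18, v_2(b)=12; units ≡ 7, 5 (mod 8); ε·ε+αω+βω = 1·0+18·1+12·0 ≡ 0  ⇒  (a,b)_2 = +1.
v=17: a=17^2·(≡11), b=17^2·(≡13) mod 17; (11|17)=-1, (13|17)=+1; (−1)^{2·2·8}·(-1)^2·(+1)^2 = +1.
Ram(153439, -19) = {13, 19, 29, 37}; no ℚ_13-point on the conic.

[13, 19, 29, 37]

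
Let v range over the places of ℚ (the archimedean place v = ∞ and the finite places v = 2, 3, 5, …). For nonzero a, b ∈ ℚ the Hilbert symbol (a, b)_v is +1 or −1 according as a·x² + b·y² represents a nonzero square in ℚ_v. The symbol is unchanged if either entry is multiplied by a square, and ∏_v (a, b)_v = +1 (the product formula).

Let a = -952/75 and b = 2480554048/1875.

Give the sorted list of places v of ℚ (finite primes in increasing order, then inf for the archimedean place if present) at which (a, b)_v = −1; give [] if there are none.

Mod squares: a ≡ -714, b ≡ 8211. Check v ∈ {∞, 2, 3, 5, 7, 17, 23}.
v=5: a=5^-2·(≡1), b=5^-4·(≡1) mod 5; (1|5)=+1, (1|5)=+1; (−1)^{-2·-4·2}·(+1)^-4·(+1)^-2 = +1.
v=2: v_2(a)=3, v_2(b)=6; units ≡ 3, 3 (mod 8); ε·ε+αω+βω = 1·1+3·1+6·1 ≡ 0  ⇒  (a,b)_2 = +1.
v=17: a=17^1·(≡9), b=17^3·(≡6) mod 17; (9|17)=+1, (6|17)=-1; (−1)^{1·3·8}·(+1)^3·(-1)^1 = -1.
v=3: a=3^-1·(≡2), b=3^-1·(≡1) mod 3; (2|3)=-1, (1|3)=+1; (−1)^{-1·-1·1}·(-1)^-1·(+1)^-1 = +1.
v=∞: -714 < 0 and 8211 > 0  ⇒  (a,b)_∞ = +1.
v=7: a=7^1·(≡5), b=7^3·(≡2) mod 7; (5|7)=-1, (2|7)=+1; (−1)^{1·3·3}·(-1)^3·(+1)^1 = +1.
v=23: a=23^0·(≡10), b=23^1·(≡4) mod 23; (10|23)=-1, (4|23)=+1; (−1)^{0·1·11}·(-1)^1·(+1)^0 = -1.
|Ram(-714, 8211)| = 2, even; anisotropic at {17, 23}.

[17, 23]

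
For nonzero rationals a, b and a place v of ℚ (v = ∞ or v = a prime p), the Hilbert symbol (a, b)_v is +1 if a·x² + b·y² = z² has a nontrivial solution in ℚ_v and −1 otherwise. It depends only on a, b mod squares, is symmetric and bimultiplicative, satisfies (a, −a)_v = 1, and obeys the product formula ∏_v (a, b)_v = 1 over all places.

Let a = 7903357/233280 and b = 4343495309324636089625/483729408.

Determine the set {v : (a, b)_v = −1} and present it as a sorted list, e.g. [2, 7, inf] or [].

[5, 31]

(a, b) ≡ (6665, 13330) mod (ℚ^×)²; places V = {2, 3, 5, 7, 11, 13, 31, 43, ∞}.
(a,b)_5: α=-1, u≡2; β=3, v≡4 (mod 5); (2|5)=-1, (4|5)=+1; sign (−1)^0·-1^3·+1^-1 = -1.
(a,b)_∞: sgn(6665)=+, sgn(13330)=+, so +1.
(a,b)_31: α=1, u≡13; β=3, v≡13 (mod 31); (13|31)=-1, (13|31)=-1; sign (−1)^1·-1^3·-1^1 = -1.
(a,b)_3: α=-6, u≡2; β=-10, v≡1 (mod 3); (2|3)=-1, (1|3)=+1; sign (−1)^0·-1^-10·+1^-6 = +1.
(a,b)_7: α=2, u≡4; β=2, v≡1 (mod 7); (4|7)=+1, (1|7)=+1; sign (−1)^0·+1^2·+1^2 = +1.
(a,b)_43: α=1, u≡12; β=3, v≡38 (mod 43); (12|43)=-1, (38|43)=+1; sign (−1)^1·-1^3·+1^1 = +1.
(a,b)_13: α=0, u≡9; β=2, v≡7 (mod 13); (9|13)=+1, (7|13)=-1; sign (−1)^0·+1^2·-1^0 = +1.
(a,b)_11: α=2, u≡7; β=6, v≡3 (mod 11); (7|11)=-1, (3|11)=+1; sign (−1)^0·-1^6·+1^2 = +1.
(a,b)_2: α=-6, β=-13; u≡1, v≡1 (mod 8); ε(u)ε(v)=0·0, αω(v)=-6·0, βω(u)=-13·0; sum ≡ 0  ⇒  +1.
|Ram(6665, 13330)| = 2, even; anisotropic at {5, 31}.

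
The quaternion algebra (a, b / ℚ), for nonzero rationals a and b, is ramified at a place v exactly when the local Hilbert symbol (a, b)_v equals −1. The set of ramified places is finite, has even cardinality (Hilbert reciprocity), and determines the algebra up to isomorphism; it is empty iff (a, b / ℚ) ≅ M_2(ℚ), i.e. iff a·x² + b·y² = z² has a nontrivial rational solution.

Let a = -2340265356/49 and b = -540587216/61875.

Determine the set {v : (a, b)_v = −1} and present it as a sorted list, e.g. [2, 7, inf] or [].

[11, 13, 17, inf]

Mod squares: a ≡ -11, b ≡ -2431. Check v ∈ {∞, 2, 3, 5, 7, 11, 13, 17, 23}.
v=13: a=13^2·(≡11), b=13^1·(≡5) mod 13; (11|13)=-1, (5|13)=-1; (−1)^{2·1·6}·(-1)^1·(-1)^2 = -1.
v=11: a=11^3·(≡6), b=11^-1·(≡10) mod 11; (6|11)=-1, (10|11)=-1; (−1)^{3·-1·5}·(-1)^-1·(-1)^3 = -1.
v=2: v_2(a)=2, v_2(b)=4; units ≡ 5, 1 (mod 8); ε·ε+αω+βω = 0·0+2·0+4·1 ≡ 0  ⇒  (a,b)_2 = +1.
v=∞: -11 < 0 and -2431 < 0  ⇒  (a,b)_∞ = -1.
v=17: a=17^2·(≡12), b=17^3·(≡5) mod 17; (12|17)=-1, (5|17)=-1; (−1)^{2·3·8}·(-1)^3·(-1)^2 = -1.
v=3: a=3^2·(≡1), b=3^-2·(≡2) mod 3; (1|3)=+1, (2|3)=-1; (−1)^{2·-2·1}·(+1)^-2·(-1)^2 = +1.
v=5: a=5^0·(≡1), b=5^-4·(≡1) mod 5; (1|5)=+1, (1|5)=+1; (−1)^{0·-4·2}·(+1)^-4·(+1)^0 = +1.
v=7: a=7^-2·(≡5), b=7^0·(≡3) mod 7; (5|7)=-1, (3|7)=-1; (−1)^{-2·0·3}·(-1)^0·(-1)^-2 = +1.
v=23: a=23^0·(≡18), b=23^2·(≡11) mod 23; (18|23)=+1, (11|23)=-1; (−1)^{0·2·11}·(+1)^2·(-1)^0 = +1.
Ram(-11, -2431) = {11, 13, 17, ∞}; no ℚ_11-point on the conic.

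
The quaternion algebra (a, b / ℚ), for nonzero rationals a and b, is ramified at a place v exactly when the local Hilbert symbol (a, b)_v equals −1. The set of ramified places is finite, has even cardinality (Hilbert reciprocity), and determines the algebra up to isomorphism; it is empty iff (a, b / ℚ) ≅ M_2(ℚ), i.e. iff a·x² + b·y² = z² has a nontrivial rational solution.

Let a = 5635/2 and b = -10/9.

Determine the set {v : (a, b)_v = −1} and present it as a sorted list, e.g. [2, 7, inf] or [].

(a, b) ≡ (230, -10) mod (ℚ^×)²; places V = {2, 3, 5, 7, 23, ∞}.
(a,b)_2: α=-1, β=1; u≡3, v≡3 (mod 8); ε(u)ε(v)=1·1, αω(v)=-1·1, βω(u)=1·1; sum ≡ 1  ⇒  -1.
(a,b)_7: α=2, u≡5; β=0, v≡2 (mod 7); (5|7)=-1, (2|7)=+1; sign (−1)^0·-1^0·+1^2 = +1.
(a,b)_∞: sgn(230)=+, sgn(-10)=−, so +1.
(a,b)_3: α=0, u≡2; β=-2, v≡2 (mod 3); (2|3)=-1, (2|3)=-1; sign (−1)^0·-1^-2·-1^0 = +1.
(a,b)_23: α=1, u≡19; β=0, v≡4 (mod 23); (19|23)=-1, (4|23)=+1; sign (−1)^0·-1^0·+1^1 = +1.
(a,b)_5: α=1, u≡1; β=1, v≡2 (mod 5); (1|5)=+1, (2|5)=-1; sign (−1)^0·+1^1·-1^1 = -1.
|Ram(230, -10)| = 2, even; anisotropic at {2, 5}.

[2, 5]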